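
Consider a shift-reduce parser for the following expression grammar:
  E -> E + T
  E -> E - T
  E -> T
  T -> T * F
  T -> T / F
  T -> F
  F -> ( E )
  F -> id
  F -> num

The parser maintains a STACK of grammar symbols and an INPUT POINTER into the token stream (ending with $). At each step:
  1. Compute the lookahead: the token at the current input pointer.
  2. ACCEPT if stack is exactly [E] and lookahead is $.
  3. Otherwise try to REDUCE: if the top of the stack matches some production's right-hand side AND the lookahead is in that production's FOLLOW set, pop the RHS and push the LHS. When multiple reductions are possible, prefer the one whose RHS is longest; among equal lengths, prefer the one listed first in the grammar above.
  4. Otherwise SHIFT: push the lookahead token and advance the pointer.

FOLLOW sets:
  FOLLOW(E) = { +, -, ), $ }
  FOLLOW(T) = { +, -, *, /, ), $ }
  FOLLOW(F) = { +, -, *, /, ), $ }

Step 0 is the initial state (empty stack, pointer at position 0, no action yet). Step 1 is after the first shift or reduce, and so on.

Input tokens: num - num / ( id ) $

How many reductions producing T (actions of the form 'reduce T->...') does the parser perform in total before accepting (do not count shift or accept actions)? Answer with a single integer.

Answer: 4

Derivation:
Step 1: shift num. Stack=[num] ptr=1 lookahead=- remaining=[- num / ( id ) $]
Step 2: reduce F->num. Stack=[F] ptr=1 lookahead=- remaining=[- num / ( id ) $]
Step 3: reduce T->F. Stack=[T] ptr=1 lookahead=- remaining=[- num / ( id ) $]
Step 4: reduce E->T. Stack=[E] ptr=1 lookahead=- remaining=[- num / ( id ) $]
Step 5: shift -. Stack=[E -] ptr=2 lookahead=num remaining=[num / ( id ) $]
Step 6: shift num. Stack=[E - num] ptr=3 lookahead=/ remaining=[/ ( id ) $]
Step 7: reduce F->num. Stack=[E - F] ptr=3 lookahead=/ remaining=[/ ( id ) $]
Step 8: reduce T->F. Stack=[E - T] ptr=3 lookahead=/ remaining=[/ ( id ) $]
Step 9: shift /. Stack=[E - T /] ptr=4 lookahead=( remaining=[( id ) $]
Step 10: shift (. Stack=[E - T / (] ptr=5 lookahead=id remaining=[id ) $]
Step 11: shift id. Stack=[E - T / ( id] ptr=6 lookahead=) remaining=[) $]
Step 12: reduce F->id. Stack=[E - T / ( F] ptr=6 lookahead=) remaining=[) $]
Step 13: reduce T->F. Stack=[E - T / ( T] ptr=6 lookahead=) remaining=[) $]
Step 14: reduce E->T. Stack=[E - T / ( E] ptr=6 lookahead=) remaining=[) $]
Step 15: shift ). Stack=[E - T / ( E )] ptr=7 lookahead=$ remaining=[$]
Step 16: reduce F->( E ). Stack=[E - T / F] ptr=7 lookahead=$ remaining=[$]
Step 17: reduce T->T / F. Stack=[E - T] ptr=7 lookahead=$ remaining=[$]
Step 18: reduce E->E - T. Stack=[E] ptr=7 lookahead=$ remaining=[$]
Step 19: accept. Stack=[E] ptr=7 lookahead=$ remaining=[$]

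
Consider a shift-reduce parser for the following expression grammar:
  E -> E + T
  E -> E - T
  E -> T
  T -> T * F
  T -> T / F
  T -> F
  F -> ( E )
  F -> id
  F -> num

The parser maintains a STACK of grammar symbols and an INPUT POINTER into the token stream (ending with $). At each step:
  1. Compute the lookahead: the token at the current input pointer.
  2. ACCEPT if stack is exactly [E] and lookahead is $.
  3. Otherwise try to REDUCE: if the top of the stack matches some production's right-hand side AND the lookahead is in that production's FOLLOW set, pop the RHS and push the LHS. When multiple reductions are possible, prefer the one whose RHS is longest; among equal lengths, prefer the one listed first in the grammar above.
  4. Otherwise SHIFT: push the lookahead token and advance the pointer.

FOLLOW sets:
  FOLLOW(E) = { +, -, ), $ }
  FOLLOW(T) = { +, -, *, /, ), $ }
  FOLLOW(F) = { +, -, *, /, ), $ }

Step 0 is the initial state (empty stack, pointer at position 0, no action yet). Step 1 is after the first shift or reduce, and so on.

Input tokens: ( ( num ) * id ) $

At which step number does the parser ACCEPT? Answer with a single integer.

Answer: 19

Derivation:
Step 1: shift (. Stack=[(] ptr=1 lookahead=( remaining=[( num ) * id ) $]
Step 2: shift (. Stack=[( (] ptr=2 lookahead=num remaining=[num ) * id ) $]
Step 3: shift num. Stack=[( ( num] ptr=3 lookahead=) remaining=[) * id ) $]
Step 4: reduce F->num. Stack=[( ( F] ptr=3 lookahead=) remaining=[) * id ) $]
Step 5: reduce T->F. Stack=[( ( T] ptr=3 lookahead=) remaining=[) * id ) $]
Step 6: reduce E->T. Stack=[( ( E] ptr=3 lookahead=) remaining=[) * id ) $]
Step 7: shift ). Stack=[( ( E )] ptr=4 lookahead=* remaining=[* id ) $]
Step 8: reduce F->( E ). Stack=[( F] ptr=4 lookahead=* remaining=[* id ) $]
Step 9: reduce T->F. Stack=[( T] ptr=4 lookahead=* remaining=[* id ) $]
Step 10: shift *. Stack=[( T *] ptr=5 lookahead=id remaining=[id ) $]
Step 11: shift id. Stack=[( T * id] ptr=6 lookahead=) remaining=[) $]
Step 12: reduce F->id. Stack=[( T * F] ptr=6 lookahead=) remaining=[) $]
Step 13: reduce T->T * F. Stack=[( T] ptr=6 lookahead=) remaining=[) $]
Step 14: reduce E->T. Stack=[( E] ptr=6 lookahead=) remaining=[) $]
Step 15: shift ). Stack=[( E )] ptr=7 lookahead=$ remaining=[$]
Step 16: reduce F->( E ). Stack=[F] ptr=7 lookahead=$ remaining=[$]
Step 17: reduce T->F. Stack=[T] ptr=7 lookahead=$ remaining=[$]
Step 18: reduce E->T. Stack=[E] ptr=7 lookahead=$ remaining=[$]
Step 19: accept. Stack=[E] ptr=7 lookahead=$ remaining=[$]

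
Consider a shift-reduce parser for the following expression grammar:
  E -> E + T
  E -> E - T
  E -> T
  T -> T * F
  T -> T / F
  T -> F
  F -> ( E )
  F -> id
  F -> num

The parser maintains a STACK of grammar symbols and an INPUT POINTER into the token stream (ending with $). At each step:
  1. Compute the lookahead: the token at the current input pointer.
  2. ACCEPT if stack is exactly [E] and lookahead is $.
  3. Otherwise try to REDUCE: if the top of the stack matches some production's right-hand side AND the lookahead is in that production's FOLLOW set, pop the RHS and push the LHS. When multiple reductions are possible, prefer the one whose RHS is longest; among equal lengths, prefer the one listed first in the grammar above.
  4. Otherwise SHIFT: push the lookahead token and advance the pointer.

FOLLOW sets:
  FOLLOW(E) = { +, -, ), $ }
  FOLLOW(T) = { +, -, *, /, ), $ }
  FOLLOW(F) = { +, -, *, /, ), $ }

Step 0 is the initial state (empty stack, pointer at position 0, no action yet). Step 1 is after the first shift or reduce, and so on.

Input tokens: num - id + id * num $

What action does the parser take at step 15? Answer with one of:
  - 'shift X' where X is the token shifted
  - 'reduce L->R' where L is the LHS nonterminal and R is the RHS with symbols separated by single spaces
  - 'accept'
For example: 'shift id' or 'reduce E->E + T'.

Step 1: shift num. Stack=[num] ptr=1 lookahead=- remaining=[- id + id * num $]
Step 2: reduce F->num. Stack=[F] ptr=1 lookahead=- remaining=[- id + id * num $]
Step 3: reduce T->F. Stack=[T] ptr=1 lookahead=- remaining=[- id + id * num $]
Step 4: reduce E->T. Stack=[E] ptr=1 lookahead=- remaining=[- id + id * num $]
Step 5: shift -. Stack=[E -] ptr=2 lookahead=id remaining=[id + id * num $]
Step 6: shift id. Stack=[E - id] ptr=3 lookahead=+ remaining=[+ id * num $]
Step 7: reduce F->id. Stack=[E - F] ptr=3 lookahead=+ remaining=[+ id * num $]
Step 8: reduce T->F. Stack=[E - T] ptr=3 lookahead=+ remaining=[+ id * num $]
Step 9: reduce E->E - T. Stack=[E] ptr=3 lookahead=+ remaining=[+ id * num $]
Step 10: shift +. Stack=[E +] ptr=4 lookahead=id remaining=[id * num $]
Step 11: shift id. Stack=[E + id] ptr=5 lookahead=* remaining=[* num $]
Step 12: reduce F->id. Stack=[E + F] ptr=5 lookahead=* remaining=[* num $]
Step 13: reduce T->F. Stack=[E + T] ptr=5 lookahead=* remaining=[* num $]
Step 14: shift *. Stack=[E + T *] ptr=6 lookahead=num remaining=[num $]
Step 15: shift num. Stack=[E + T * num] ptr=7 lookahead=$ remaining=[$]

Answer: shift num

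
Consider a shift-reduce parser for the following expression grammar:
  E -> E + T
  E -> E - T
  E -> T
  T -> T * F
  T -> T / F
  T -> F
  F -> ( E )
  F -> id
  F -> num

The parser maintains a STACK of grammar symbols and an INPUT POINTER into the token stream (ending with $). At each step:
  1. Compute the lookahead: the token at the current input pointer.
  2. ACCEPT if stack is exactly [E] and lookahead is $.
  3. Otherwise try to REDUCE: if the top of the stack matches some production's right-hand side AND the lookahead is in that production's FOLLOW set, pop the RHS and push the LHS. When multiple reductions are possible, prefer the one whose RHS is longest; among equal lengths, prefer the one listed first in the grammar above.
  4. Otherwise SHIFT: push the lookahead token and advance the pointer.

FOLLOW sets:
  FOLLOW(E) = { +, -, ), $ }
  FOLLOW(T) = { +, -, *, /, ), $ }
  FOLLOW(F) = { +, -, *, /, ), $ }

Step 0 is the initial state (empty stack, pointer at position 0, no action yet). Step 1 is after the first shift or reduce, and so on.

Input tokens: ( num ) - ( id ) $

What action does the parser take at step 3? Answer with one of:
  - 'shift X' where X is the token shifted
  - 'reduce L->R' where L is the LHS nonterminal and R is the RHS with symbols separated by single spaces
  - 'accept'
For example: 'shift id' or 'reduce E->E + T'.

Step 1: shift (. Stack=[(] ptr=1 lookahead=num remaining=[num ) - ( id ) $]
Step 2: shift num. Stack=[( num] ptr=2 lookahead=) remaining=[) - ( id ) $]
Step 3: reduce F->num. Stack=[( F] ptr=2 lookahead=) remaining=[) - ( id ) $]

Answer: reduce F->num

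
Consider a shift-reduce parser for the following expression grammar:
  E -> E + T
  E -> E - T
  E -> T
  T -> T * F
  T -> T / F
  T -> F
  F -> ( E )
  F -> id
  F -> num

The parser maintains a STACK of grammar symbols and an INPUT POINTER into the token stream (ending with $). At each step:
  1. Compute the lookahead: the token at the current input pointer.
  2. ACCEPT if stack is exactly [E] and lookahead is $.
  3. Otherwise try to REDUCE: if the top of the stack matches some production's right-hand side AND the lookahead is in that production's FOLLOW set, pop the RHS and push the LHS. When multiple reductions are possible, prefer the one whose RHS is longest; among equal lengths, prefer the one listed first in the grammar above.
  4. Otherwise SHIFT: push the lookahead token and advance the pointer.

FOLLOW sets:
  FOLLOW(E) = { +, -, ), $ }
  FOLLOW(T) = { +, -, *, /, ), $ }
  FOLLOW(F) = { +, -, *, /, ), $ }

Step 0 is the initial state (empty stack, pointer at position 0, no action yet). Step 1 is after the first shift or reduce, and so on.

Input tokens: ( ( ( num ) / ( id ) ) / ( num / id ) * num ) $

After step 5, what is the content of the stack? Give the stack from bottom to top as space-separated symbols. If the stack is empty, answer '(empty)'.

Step 1: shift (. Stack=[(] ptr=1 lookahead=( remaining=[( ( num ) / ( id ) ) / ( num / id ) * num ) $]
Step 2: shift (. Stack=[( (] ptr=2 lookahead=( remaining=[( num ) / ( id ) ) / ( num / id ) * num ) $]
Step 3: shift (. Stack=[( ( (] ptr=3 lookahead=num remaining=[num ) / ( id ) ) / ( num / id ) * num ) $]
Step 4: shift num. Stack=[( ( ( num] ptr=4 lookahead=) remaining=[) / ( id ) ) / ( num / id ) * num ) $]
Step 5: reduce F->num. Stack=[( ( ( F] ptr=4 lookahead=) remaining=[) / ( id ) ) / ( num / id ) * num ) $]

Answer: ( ( ( F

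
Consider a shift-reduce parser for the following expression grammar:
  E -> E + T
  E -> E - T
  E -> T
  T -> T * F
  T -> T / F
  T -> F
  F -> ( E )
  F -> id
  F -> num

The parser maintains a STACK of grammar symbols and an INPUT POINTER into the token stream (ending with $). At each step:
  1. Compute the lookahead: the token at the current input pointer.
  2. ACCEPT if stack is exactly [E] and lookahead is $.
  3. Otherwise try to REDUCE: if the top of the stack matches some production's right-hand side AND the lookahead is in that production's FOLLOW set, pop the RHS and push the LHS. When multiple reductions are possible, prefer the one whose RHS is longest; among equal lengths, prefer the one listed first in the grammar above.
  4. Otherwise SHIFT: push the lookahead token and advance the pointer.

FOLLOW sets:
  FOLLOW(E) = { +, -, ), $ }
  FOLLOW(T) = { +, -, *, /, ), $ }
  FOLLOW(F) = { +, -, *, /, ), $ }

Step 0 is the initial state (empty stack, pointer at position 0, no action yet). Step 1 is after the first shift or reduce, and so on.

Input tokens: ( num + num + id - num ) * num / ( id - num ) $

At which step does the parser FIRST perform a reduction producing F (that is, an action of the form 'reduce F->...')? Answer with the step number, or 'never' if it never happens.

Step 1: shift (. Stack=[(] ptr=1 lookahead=num remaining=[num + num + id - num ) * num / ( id - num ) $]
Step 2: shift num. Stack=[( num] ptr=2 lookahead=+ remaining=[+ num + id - num ) * num / ( id - num ) $]
Step 3: reduce F->num. Stack=[( F] ptr=2 lookahead=+ remaining=[+ num + id - num ) * num / ( id - num ) $]

Answer: 3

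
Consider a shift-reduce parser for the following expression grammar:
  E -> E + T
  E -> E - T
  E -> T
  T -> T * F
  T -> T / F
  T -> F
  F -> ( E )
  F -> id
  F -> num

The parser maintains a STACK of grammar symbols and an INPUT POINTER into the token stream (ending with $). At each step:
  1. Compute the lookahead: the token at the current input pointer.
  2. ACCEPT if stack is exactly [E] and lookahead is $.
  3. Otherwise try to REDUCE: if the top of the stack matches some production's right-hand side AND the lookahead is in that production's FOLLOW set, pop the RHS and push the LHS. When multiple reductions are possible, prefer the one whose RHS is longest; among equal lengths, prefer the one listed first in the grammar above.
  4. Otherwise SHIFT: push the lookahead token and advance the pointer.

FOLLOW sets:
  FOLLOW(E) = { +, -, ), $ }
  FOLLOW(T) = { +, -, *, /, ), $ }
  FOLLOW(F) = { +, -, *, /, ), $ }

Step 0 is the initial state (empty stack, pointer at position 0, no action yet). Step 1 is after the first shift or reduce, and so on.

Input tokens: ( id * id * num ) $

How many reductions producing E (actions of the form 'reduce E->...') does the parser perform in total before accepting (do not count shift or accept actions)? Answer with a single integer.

Step 1: shift (. Stack=[(] ptr=1 lookahead=id remaining=[id * id * num ) $]
Step 2: shift id. Stack=[( id] ptr=2 lookahead=* remaining=[* id * num ) $]
Step 3: reduce F->id. Stack=[( F] ptr=2 lookahead=* remaining=[* id * num ) $]
Step 4: reduce T->F. Stack=[( T] ptr=2 lookahead=* remaining=[* id * num ) $]
Step 5: shift *. Stack=[( T *] ptr=3 lookahead=id remaining=[id * num ) $]
Step 6: shift id. Stack=[( T * id] ptr=4 lookahead=* remaining=[* num ) $]
Step 7: reduce F->id. Stack=[( T * F] ptr=4 lookahead=* remaining=[* num ) $]
Step 8: reduce T->T * F. Stack=[( T] ptr=4 lookahead=* remaining=[* num ) $]
Step 9: shift *. Stack=[( T *] ptr=5 lookahead=num remaining=[num ) $]
Step 10: shift num. Stack=[( T * num] ptr=6 lookahead=) remaining=[) $]
Step 11: reduce F->num. Stack=[( T * F] ptr=6 lookahead=) remaining=[) $]
Step 12: reduce T->T * F. Stack=[( T] ptr=6 lookahead=) remaining=[) $]
Step 13: reduce E->T. Stack=[( E] ptr=6 lookahead=) remaining=[) $]
Step 14: shift ). Stack=[( E )] ptr=7 lookahead=$ remaining=[$]
Step 15: reduce F->( E ). Stack=[F] ptr=7 lookahead=$ remaining=[$]
Step 16: reduce T->F. Stack=[T] ptr=7 lookahead=$ remaining=[$]
Step 17: reduce E->T. Stack=[E] ptr=7 lookahead=$ remaining=[$]
Step 18: accept. Stack=[E] ptr=7 lookahead=$ remaining=[$]

Answer: 2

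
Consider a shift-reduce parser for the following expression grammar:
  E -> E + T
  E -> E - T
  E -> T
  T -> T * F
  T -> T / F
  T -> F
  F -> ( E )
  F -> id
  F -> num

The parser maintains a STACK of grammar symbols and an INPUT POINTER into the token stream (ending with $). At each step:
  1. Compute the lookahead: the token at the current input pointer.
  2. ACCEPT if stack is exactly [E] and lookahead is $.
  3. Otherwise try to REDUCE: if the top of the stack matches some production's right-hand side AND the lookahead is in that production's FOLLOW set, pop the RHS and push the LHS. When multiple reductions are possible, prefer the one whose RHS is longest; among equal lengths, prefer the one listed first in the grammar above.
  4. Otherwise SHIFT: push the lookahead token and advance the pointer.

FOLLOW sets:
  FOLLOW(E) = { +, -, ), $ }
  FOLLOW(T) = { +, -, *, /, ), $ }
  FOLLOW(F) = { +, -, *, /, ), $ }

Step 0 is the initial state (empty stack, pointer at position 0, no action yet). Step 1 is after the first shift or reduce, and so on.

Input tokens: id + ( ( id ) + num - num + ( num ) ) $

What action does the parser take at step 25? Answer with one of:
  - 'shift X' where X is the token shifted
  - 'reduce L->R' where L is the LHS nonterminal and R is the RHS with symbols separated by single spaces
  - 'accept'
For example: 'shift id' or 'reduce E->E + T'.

Step 1: shift id. Stack=[id] ptr=1 lookahead=+ remaining=[+ ( ( id ) + num - num + ( num ) ) $]
Step 2: reduce F->id. Stack=[F] ptr=1 lookahead=+ remaining=[+ ( ( id ) + num - num + ( num ) ) $]
Step 3: reduce T->F. Stack=[T] ptr=1 lookahead=+ remaining=[+ ( ( id ) + num - num + ( num ) ) $]
Step 4: reduce E->T. Stack=[E] ptr=1 lookahead=+ remaining=[+ ( ( id ) + num - num + ( num ) ) $]
Step 5: shift +. Stack=[E +] ptr=2 lookahead=( remaining=[( ( id ) + num - num + ( num ) ) $]
Step 6: shift (. Stack=[E + (] ptr=3 lookahead=( remaining=[( id ) + num - num + ( num ) ) $]
Step 7: shift (. Stack=[E + ( (] ptr=4 lookahead=id remaining=[id ) + num - num + ( num ) ) $]
Step 8: shift id. Stack=[E + ( ( id] ptr=5 lookahead=) remaining=[) + num - num + ( num ) ) $]
Step 9: reduce F->id. Stack=[E + ( ( F] ptr=5 lookahead=) remaining=[) + num - num + ( num ) ) $]
Step 10: reduce T->F. Stack=[E + ( ( T] ptr=5 lookahead=) remaining=[) + num - num + ( num ) ) $]
Step 11: reduce E->T. Stack=[E + ( ( E] ptr=5 lookahead=) remaining=[) + num - num + ( num ) ) $]
Step 12: shift ). Stack=[E + ( ( E )] ptr=6 lookahead=+ remaining=[+ num - num + ( num ) ) $]
Step 13: reduce F->( E ). Stack=[E + ( F] ptr=6 lookahead=+ remaining=[+ num - num + ( num ) ) $]
Step 14: reduce T->F. Stack=[E + ( T] ptr=6 lookahead=+ remaining=[+ num - num + ( num ) ) $]
Step 15: reduce E->T. Stack=[E + ( E] ptr=6 lookahead=+ remaining=[+ num - num + ( num ) ) $]
Step 16: shift +. Stack=[E + ( E +] ptr=7 lookahead=num remaining=[num - num + ( num ) ) $]
Step 17: shift num. Stack=[E + ( E + num] ptr=8 lookahead=- remaining=[- num + ( num ) ) $]
Step 18: reduce F->num. Stack=[E + ( E + F] ptr=8 lookahead=- remaining=[- num + ( num ) ) $]
Step 19: reduce T->F. Stack=[E + ( E + T] ptr=8 lookahead=- remaining=[- num + ( num ) ) $]
Step 20: reduce E->E + T. Stack=[E + ( E] ptr=8 lookahead=- remaining=[- num + ( num ) ) $]
Step 21: shift -. Stack=[E + ( E -] ptr=9 lookahead=num remaining=[num + ( num ) ) $]
Step 22: shift num. Stack=[E + ( E - num] ptr=10 lookahead=+ remaining=[+ ( num ) ) $]
Step 23: reduce F->num. Stack=[E + ( E - F] ptr=10 lookahead=+ remaining=[+ ( num ) ) $]
Step 24: reduce T->F. Stack=[E + ( E - T] ptr=10 lookahead=+ remaining=[+ ( num ) ) $]
Step 25: reduce E->E - T. Stack=[E + ( E] ptr=10 lookahead=+ remaining=[+ ( num ) ) $]

Answer: reduce E->E - T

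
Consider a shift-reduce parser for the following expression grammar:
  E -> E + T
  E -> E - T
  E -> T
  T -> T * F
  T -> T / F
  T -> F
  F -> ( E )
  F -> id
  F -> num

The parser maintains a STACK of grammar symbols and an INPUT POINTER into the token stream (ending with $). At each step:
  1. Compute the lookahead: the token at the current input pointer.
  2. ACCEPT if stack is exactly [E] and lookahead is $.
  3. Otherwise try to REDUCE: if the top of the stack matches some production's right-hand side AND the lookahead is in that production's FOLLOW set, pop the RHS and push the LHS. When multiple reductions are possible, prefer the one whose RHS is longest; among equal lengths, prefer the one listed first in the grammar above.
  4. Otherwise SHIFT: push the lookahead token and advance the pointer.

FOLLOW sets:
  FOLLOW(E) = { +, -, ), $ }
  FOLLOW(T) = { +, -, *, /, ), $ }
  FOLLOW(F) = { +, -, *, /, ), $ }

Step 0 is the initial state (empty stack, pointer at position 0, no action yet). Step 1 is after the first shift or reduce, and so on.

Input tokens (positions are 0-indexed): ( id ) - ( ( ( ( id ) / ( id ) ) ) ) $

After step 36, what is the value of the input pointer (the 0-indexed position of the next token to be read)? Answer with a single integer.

Answer: 16

Derivation:
Step 1: shift (. Stack=[(] ptr=1 lookahead=id remaining=[id ) - ( ( ( ( id ) / ( id ) ) ) ) $]
Step 2: shift id. Stack=[( id] ptr=2 lookahead=) remaining=[) - ( ( ( ( id ) / ( id ) ) ) ) $]
Step 3: reduce F->id. Stack=[( F] ptr=2 lookahead=) remaining=[) - ( ( ( ( id ) / ( id ) ) ) ) $]
Step 4: reduce T->F. Stack=[( T] ptr=2 lookahead=) remaining=[) - ( ( ( ( id ) / ( id ) ) ) ) $]
Step 5: reduce E->T. Stack=[( E] ptr=2 lookahead=) remaining=[) - ( ( ( ( id ) / ( id ) ) ) ) $]
Step 6: shift ). Stack=[( E )] ptr=3 lookahead=- remaining=[- ( ( ( ( id ) / ( id ) ) ) ) $]
Step 7: reduce F->( E ). Stack=[F] ptr=3 lookahead=- remaining=[- ( ( ( ( id ) / ( id ) ) ) ) $]
Step 8: reduce T->F. Stack=[T] ptr=3 lookahead=- remaining=[- ( ( ( ( id ) / ( id ) ) ) ) $]
Step 9: reduce E->T. Stack=[E] ptr=3 lookahead=- remaining=[- ( ( ( ( id ) / ( id ) ) ) ) $]
Step 10: shift -. Stack=[E -] ptr=4 lookahead=( remaining=[( ( ( ( id ) / ( id ) ) ) ) $]
Step 11: shift (. Stack=[E - (] ptr=5 lookahead=( remaining=[( ( ( id ) / ( id ) ) ) ) $]
Step 12: shift (. Stack=[E - ( (] ptr=6 lookahead=( remaining=[( ( id ) / ( id ) ) ) ) $]
Step 13: shift (. Stack=[E - ( ( (] ptr=7 lookahead=( remaining=[( id ) / ( id ) ) ) ) $]
Step 14: shift (. Stack=[E - ( ( ( (] ptr=8 lookahead=id remaining=[id ) / ( id ) ) ) ) $]
Step 15: shift id. Stack=[E - ( ( ( ( id] ptr=9 lookahead=) remaining=[) / ( id ) ) ) ) $]
Step 16: reduce F->id. Stack=[E - ( ( ( ( F] ptr=9 lookahead=) remaining=[) / ( id ) ) ) ) $]
Step 17: reduce T->F. Stack=[E - ( ( ( ( T] ptr=9 lookahead=) remaining=[) / ( id ) ) ) ) $]
Step 18: reduce E->T. Stack=[E - ( ( ( ( E] ptr=9 lookahead=) remaining=[) / ( id ) ) ) ) $]
Step 19: shift ). Stack=[E - ( ( ( ( E )] ptr=10 lookahead=/ remaining=[/ ( id ) ) ) ) $]
Step 20: reduce F->( E ). Stack=[E - ( ( ( F] ptr=10 lookahead=/ remaining=[/ ( id ) ) ) ) $]
Step 21: reduce T->F. Stack=[E - ( ( ( T] ptr=10 lookahead=/ remaining=[/ ( id ) ) ) ) $]
Step 22: shift /. Stack=[E - ( ( ( T /] ptr=11 lookahead=( remaining=[( id ) ) ) ) $]
Step 23: shift (. Stack=[E - ( ( ( T / (] ptr=12 lookahead=id remaining=[id ) ) ) ) $]
Step 24: shift id. Stack=[E - ( ( ( T / ( id] ptr=13 lookahead=) remaining=[) ) ) ) $]
Step 25: reduce F->id. Stack=[E - ( ( ( T / ( F] ptr=13 lookahead=) remaining=[) ) ) ) $]
Step 26: reduce T->F. Stack=[E - ( ( ( T / ( T] ptr=13 lookahead=) remaining=[) ) ) ) $]
Step 27: reduce E->T. Stack=[E - ( ( ( T / ( E] ptr=13 lookahead=) remaining=[) ) ) ) $]
Step 28: shift ). Stack=[E - ( ( ( T / ( E )] ptr=14 lookahead=) remaining=[) ) ) $]
Step 29: reduce F->( E ). Stack=[E - ( ( ( T / F] ptr=14 lookahead=) remaining=[) ) ) $]
Step 30: reduce T->T / F. Stack=[E - ( ( ( T] ptr=14 lookahead=) remaining=[) ) ) $]
Step 31: reduce E->T. Stack=[E - ( ( ( E] ptr=14 lookahead=) remaining=[) ) ) $]
Step 32: shift ). Stack=[E - ( ( ( E )] ptr=15 lookahead=) remaining=[) ) $]
Step 33: reduce F->( E ). Stack=[E - ( ( F] ptr=15 lookahead=) remaining=[) ) $]
Step 34: reduce T->F. Stack=[E - ( ( T] ptr=15 lookahead=) remaining=[) ) $]
Step 35: reduce E->T. Stack=[E - ( ( E] ptr=15 lookahead=) remaining=[) ) $]
Step 36: shift ). Stack=[E - ( ( E )] ptr=16 lookahead=) remaining=[) $]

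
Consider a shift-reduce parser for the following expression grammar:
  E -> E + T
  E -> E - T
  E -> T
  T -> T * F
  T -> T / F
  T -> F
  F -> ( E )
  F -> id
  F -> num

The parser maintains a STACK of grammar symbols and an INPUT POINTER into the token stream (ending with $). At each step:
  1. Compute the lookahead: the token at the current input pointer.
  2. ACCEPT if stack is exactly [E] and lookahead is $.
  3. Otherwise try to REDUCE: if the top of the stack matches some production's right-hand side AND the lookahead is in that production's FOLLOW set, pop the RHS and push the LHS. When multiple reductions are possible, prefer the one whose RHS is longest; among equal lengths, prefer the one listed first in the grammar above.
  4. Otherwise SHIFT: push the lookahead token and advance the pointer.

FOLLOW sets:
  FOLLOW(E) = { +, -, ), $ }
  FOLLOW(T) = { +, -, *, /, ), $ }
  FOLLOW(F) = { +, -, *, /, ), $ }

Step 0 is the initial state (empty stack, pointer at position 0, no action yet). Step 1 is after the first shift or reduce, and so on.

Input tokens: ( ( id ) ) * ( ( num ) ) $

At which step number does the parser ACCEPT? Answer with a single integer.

Step 1: shift (. Stack=[(] ptr=1 lookahead=( remaining=[( id ) ) * ( ( num ) ) $]
Step 2: shift (. Stack=[( (] ptr=2 lookahead=id remaining=[id ) ) * ( ( num ) ) $]
Step 3: shift id. Stack=[( ( id] ptr=3 lookahead=) remaining=[) ) * ( ( num ) ) $]
Step 4: reduce F->id. Stack=[( ( F] ptr=3 lookahead=) remaining=[) ) * ( ( num ) ) $]
Step 5: reduce T->F. Stack=[( ( T] ptr=3 lookahead=) remaining=[) ) * ( ( num ) ) $]
Step 6: reduce E->T. Stack=[( ( E] ptr=3 lookahead=) remaining=[) ) * ( ( num ) ) $]
Step 7: shift ). Stack=[( ( E )] ptr=4 lookahead=) remaining=[) * ( ( num ) ) $]
Step 8: reduce F->( E ). Stack=[( F] ptr=4 lookahead=) remaining=[) * ( ( num ) ) $]
Step 9: reduce T->F. Stack=[( T] ptr=4 lookahead=) remaining=[) * ( ( num ) ) $]
Step 10: reduce E->T. Stack=[( E] ptr=4 lookahead=) remaining=[) * ( ( num ) ) $]
Step 11: shift ). Stack=[( E )] ptr=5 lookahead=* remaining=[* ( ( num ) ) $]
Step 12: reduce F->( E ). Stack=[F] ptr=5 lookahead=* remaining=[* ( ( num ) ) $]
Step 13: reduce T->F. Stack=[T] ptr=5 lookahead=* remaining=[* ( ( num ) ) $]
Step 14: shift *. Stack=[T *] ptr=6 lookahead=( remaining=[( ( num ) ) $]
Step 15: shift (. Stack=[T * (] ptr=7 lookahead=( remaining=[( num ) ) $]
Step 16: shift (. Stack=[T * ( (] ptr=8 lookahead=num remaining=[num ) ) $]
Step 17: shift num. Stack=[T * ( ( num] ptr=9 lookahead=) remaining=[) ) $]
Step 18: reduce F->num. Stack=[T * ( ( F] ptr=9 lookahead=) remaining=[) ) $]
Step 19: reduce T->F. Stack=[T * ( ( T] ptr=9 lookahead=) remaining=[) ) $]
Step 20: reduce E->T. Stack=[T * ( ( E] ptr=9 lookahead=) remaining=[) ) $]
Step 21: shift ). Stack=[T * ( ( E )] ptr=10 lookahead=) remaining=[) $]
Step 22: reduce F->( E ). Stack=[T * ( F] ptr=10 lookahead=) remaining=[) $]
Step 23: reduce T->F. Stack=[T * ( T] ptr=10 lookahead=) remaining=[) $]
Step 24: reduce E->T. Stack=[T * ( E] ptr=10 lookahead=) remaining=[) $]
Step 25: shift ). Stack=[T * ( E )] ptr=11 lookahead=$ remaining=[$]
Step 26: reduce F->( E ). Stack=[T * F] ptr=11 lookahead=$ remaining=[$]
Step 27: reduce T->T * F. Stack=[T] ptr=11 lookahead=$ remaining=[$]
Step 28: reduce E->T. Stack=[E] ptr=11 lookahead=$ remaining=[$]
Step 29: accept. Stack=[E] ptr=11 lookahead=$ remaining=[$]

Answer: 29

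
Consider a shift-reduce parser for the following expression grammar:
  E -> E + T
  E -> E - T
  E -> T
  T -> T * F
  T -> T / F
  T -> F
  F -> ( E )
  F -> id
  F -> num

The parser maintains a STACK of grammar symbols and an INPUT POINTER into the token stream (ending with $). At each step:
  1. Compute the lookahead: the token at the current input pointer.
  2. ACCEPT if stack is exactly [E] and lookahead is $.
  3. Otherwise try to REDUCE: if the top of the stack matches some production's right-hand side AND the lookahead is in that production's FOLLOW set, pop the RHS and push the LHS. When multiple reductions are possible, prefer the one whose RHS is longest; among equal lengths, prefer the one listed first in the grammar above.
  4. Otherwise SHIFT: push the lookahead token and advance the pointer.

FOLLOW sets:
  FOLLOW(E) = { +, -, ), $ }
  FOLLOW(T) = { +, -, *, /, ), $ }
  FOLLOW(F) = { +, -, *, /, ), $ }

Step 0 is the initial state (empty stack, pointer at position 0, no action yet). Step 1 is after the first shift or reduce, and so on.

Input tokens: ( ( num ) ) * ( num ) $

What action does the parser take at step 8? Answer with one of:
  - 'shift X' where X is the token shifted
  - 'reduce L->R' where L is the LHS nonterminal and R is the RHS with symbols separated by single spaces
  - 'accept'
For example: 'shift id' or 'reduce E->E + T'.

Step 1: shift (. Stack=[(] ptr=1 lookahead=( remaining=[( num ) ) * ( num ) $]
Step 2: shift (. Stack=[( (] ptr=2 lookahead=num remaining=[num ) ) * ( num ) $]
Step 3: shift num. Stack=[( ( num] ptr=3 lookahead=) remaining=[) ) * ( num ) $]
Step 4: reduce F->num. Stack=[( ( F] ptr=3 lookahead=) remaining=[) ) * ( num ) $]
Step 5: reduce T->F. Stack=[( ( T] ptr=3 lookahead=) remaining=[) ) * ( num ) $]
Step 6: reduce E->T. Stack=[( ( E] ptr=3 lookahead=) remaining=[) ) * ( num ) $]
Step 7: shift ). Stack=[( ( E )] ptr=4 lookahead=) remaining=[) * ( num ) $]
Step 8: reduce F->( E ). Stack=[( F] ptr=4 lookahead=) remaining=[) * ( num ) $]

Answer: reduce F->( E )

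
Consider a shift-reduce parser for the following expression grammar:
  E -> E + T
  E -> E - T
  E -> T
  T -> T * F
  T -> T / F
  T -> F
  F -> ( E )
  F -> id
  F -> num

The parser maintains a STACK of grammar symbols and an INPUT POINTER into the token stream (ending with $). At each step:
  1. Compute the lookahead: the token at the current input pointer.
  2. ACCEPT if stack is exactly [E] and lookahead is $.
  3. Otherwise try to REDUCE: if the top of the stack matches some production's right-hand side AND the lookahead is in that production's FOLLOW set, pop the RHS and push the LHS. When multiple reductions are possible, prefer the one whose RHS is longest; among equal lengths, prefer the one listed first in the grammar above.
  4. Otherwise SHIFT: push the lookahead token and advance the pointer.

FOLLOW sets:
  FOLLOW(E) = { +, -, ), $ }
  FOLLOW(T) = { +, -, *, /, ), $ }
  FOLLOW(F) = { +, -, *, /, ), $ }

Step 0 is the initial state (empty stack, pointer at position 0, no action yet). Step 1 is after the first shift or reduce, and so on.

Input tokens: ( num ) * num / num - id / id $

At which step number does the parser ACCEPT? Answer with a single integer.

Answer: 27

Derivation:
Step 1: shift (. Stack=[(] ptr=1 lookahead=num remaining=[num ) * num / num - id / id $]
Step 2: shift num. Stack=[( num] ptr=2 lookahead=) remaining=[) * num / num - id / id $]
Step 3: reduce F->num. Stack=[( F] ptr=2 lookahead=) remaining=[) * num / num - id / id $]
Step 4: reduce T->F. Stack=[( T] ptr=2 lookahead=) remaining=[) * num / num - id / id $]
Step 5: reduce E->T. Stack=[( E] ptr=2 lookahead=) remaining=[) * num / num - id / id $]
Step 6: shift ). Stack=[( E )] ptr=3 lookahead=* remaining=[* num / num - id / id $]
Step 7: reduce F->( E ). Stack=[F] ptr=3 lookahead=* remaining=[* num / num - id / id $]
Step 8: reduce T->F. Stack=[T] ptr=3 lookahead=* remaining=[* num / num - id / id $]
Step 9: shift *. Stack=[T *] ptr=4 lookahead=num remaining=[num / num - id / id $]
Step 10: shift num. Stack=[T * num] ptr=5 lookahead=/ remaining=[/ num - id / id $]
Step 11: reduce F->num. Stack=[T * F] ptr=5 lookahead=/ remaining=[/ num - id / id $]
Step 12: reduce T->T * F. Stack=[T] ptr=5 lookahead=/ remaining=[/ num - id / id $]
Step 13: shift /. Stack=[T /] ptr=6 lookahead=num remaining=[num - id / id $]
Step 14: shift num. Stack=[T / num] ptr=7 lookahead=- remaining=[- id / id $]
Step 15: reduce F->num. Stack=[T / F] ptr=7 lookahead=- remaining=[- id / id $]
Step 16: reduce T->T / F. Stack=[T] ptr=7 lookahead=- remaining=[- id / id $]
Step 17: reduce E->T. Stack=[E] ptr=7 lookahead=- remaining=[- id / id $]
Step 18: shift -. Stack=[E -] ptr=8 lookahead=id remaining=[id / id $]
Step 19: shift id. Stack=[E - id] ptr=9 lookahead=/ remaining=[/ id $]
Step 20: reduce F->id. Stack=[E - F] ptr=9 lookahead=/ remaining=[/ id $]
Step 21: reduce T->F. Stack=[E - T] ptr=9 lookahead=/ remaining=[/ id $]
Step 22: shift /. Stack=[E - T /] ptr=10 lookahead=id remaining=[id $]
Step 23: shift id. Stack=[E - T / id] ptr=11 lookahead=$ remaining=[$]
Step 24: reduce F->id. Stack=[E - T / F] ptr=11 lookahead=$ remaining=[$]
Step 25: reduce T->T / F. Stack=[E - T] ptr=11 lookahead=$ remaining=[$]
Step 26: reduce E->E - T. Stack=[E] ptr=11 lookahead=$ remaining=[$]
Step 27: accept. Stack=[E] ptr=11 lookahead=$ remaining=[$]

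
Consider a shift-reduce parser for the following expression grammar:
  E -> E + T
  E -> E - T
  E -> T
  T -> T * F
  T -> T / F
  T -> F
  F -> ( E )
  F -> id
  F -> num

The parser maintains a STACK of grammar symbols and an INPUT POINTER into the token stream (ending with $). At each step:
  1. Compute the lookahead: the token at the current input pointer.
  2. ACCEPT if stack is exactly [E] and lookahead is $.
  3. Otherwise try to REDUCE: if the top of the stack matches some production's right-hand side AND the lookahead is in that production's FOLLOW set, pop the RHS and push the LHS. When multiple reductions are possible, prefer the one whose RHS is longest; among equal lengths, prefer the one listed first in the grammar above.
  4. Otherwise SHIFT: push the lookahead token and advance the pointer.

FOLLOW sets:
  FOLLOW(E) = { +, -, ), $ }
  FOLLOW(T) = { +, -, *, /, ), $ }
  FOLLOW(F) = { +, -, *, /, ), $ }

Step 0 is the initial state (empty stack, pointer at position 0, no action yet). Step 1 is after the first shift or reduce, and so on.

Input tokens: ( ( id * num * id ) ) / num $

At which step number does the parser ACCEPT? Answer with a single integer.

Step 1: shift (. Stack=[(] ptr=1 lookahead=( remaining=[( id * num * id ) ) / num $]
Step 2: shift (. Stack=[( (] ptr=2 lookahead=id remaining=[id * num * id ) ) / num $]
Step 3: shift id. Stack=[( ( id] ptr=3 lookahead=* remaining=[* num * id ) ) / num $]
Step 4: reduce F->id. Stack=[( ( F] ptr=3 lookahead=* remaining=[* num * id ) ) / num $]
Step 5: reduce T->F. Stack=[( ( T] ptr=3 lookahead=* remaining=[* num * id ) ) / num $]
Step 6: shift *. Stack=[( ( T *] ptr=4 lookahead=num remaining=[num * id ) ) / num $]
Step 7: shift num. Stack=[( ( T * num] ptr=5 lookahead=* remaining=[* id ) ) / num $]
Step 8: reduce F->num. Stack=[( ( T * F] ptr=5 lookahead=* remaining=[* id ) ) / num $]
Step 9: reduce T->T * F. Stack=[( ( T] ptr=5 lookahead=* remaining=[* id ) ) / num $]
Step 10: shift *. Stack=[( ( T *] ptr=6 lookahead=id remaining=[id ) ) / num $]
Step 11: shift id. Stack=[( ( T * id] ptr=7 lookahead=) remaining=[) ) / num $]
Step 12: reduce F->id. Stack=[( ( T * F] ptr=7 lookahead=) remaining=[) ) / num $]
Step 13: reduce T->T * F. Stack=[( ( T] ptr=7 lookahead=) remaining=[) ) / num $]
Step 14: reduce E->T. Stack=[( ( E] ptr=7 lookahead=) remaining=[) ) / num $]
Step 15: shift ). Stack=[( ( E )] ptr=8 lookahead=) remaining=[) / num $]
Step 16: reduce F->( E ). Stack=[( F] ptr=8 lookahead=) remaining=[) / num $]
Step 17: reduce T->F. Stack=[( T] ptr=8 lookahead=) remaining=[) / num $]
Step 18: reduce E->T. Stack=[( E] ptr=8 lookahead=) remaining=[) / num $]
Step 19: shift ). Stack=[( E )] ptr=9 lookahead=/ remaining=[/ num $]
Step 20: reduce F->( E ). Stack=[F] ptr=9 lookahead=/ remaining=[/ num $]
Step 21: reduce T->F. Stack=[T] ptr=9 lookahead=/ remaining=[/ num $]
Step 22: shift /. Stack=[T /] ptr=10 lookahead=num remaining=[num $]
Step 23: shift num. Stack=[T / num] ptr=11 lookahead=$ remaining=[$]
Step 24: reduce F->num. Stack=[T / F] ptr=11 lookahead=$ remaining=[$]
Step 25: reduce T->T / F. Stack=[T] ptr=11 lookahead=$ remaining=[$]
Step 26: reduce E->T. Stack=[E] ptr=11 lookahead=$ remaining=[$]
Step 27: accept. Stack=[E] ptr=11 lookahead=$ remaining=[$]

Answer: 27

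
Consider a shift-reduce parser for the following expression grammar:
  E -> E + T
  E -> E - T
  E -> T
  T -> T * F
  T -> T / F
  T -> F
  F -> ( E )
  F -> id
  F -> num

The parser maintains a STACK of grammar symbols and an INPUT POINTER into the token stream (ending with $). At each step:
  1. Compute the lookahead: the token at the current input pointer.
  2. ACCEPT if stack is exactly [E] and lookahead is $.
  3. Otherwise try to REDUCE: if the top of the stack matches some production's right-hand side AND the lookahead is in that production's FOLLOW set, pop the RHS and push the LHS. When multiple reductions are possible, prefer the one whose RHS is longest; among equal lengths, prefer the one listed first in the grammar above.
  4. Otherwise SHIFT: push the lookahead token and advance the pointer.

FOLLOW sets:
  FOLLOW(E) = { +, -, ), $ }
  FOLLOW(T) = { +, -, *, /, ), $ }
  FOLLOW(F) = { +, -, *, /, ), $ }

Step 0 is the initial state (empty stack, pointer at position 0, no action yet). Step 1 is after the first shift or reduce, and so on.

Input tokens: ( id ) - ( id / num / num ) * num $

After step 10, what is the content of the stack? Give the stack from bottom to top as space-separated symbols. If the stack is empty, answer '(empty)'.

Step 1: shift (. Stack=[(] ptr=1 lookahead=id remaining=[id ) - ( id / num / num ) * num $]
Step 2: shift id. Stack=[( id] ptr=2 lookahead=) remaining=[) - ( id / num / num ) * num $]
Step 3: reduce F->id. Stack=[( F] ptr=2 lookahead=) remaining=[) - ( id / num / num ) * num $]
Step 4: reduce T->F. Stack=[( T] ptr=2 lookahead=) remaining=[) - ( id / num / num ) * num $]
Step 5: reduce E->T. Stack=[( E] ptr=2 lookahead=) remaining=[) - ( id / num / num ) * num $]
Step 6: shift ). Stack=[( E )] ptr=3 lookahead=- remaining=[- ( id / num / num ) * num $]
Step 7: reduce F->( E ). Stack=[F] ptr=3 lookahead=- remaining=[- ( id / num / num ) * num $]
Step 8: reduce T->F. Stack=[T] ptr=3 lookahead=- remaining=[- ( id / num / num ) * num $]
Step 9: reduce E->T. Stack=[E] ptr=3 lookahead=- remaining=[- ( id / num / num ) * num $]
Step 10: shift -. Stack=[E -] ptr=4 lookahead=( remaining=[( id / num / num ) * num $]

Answer: E -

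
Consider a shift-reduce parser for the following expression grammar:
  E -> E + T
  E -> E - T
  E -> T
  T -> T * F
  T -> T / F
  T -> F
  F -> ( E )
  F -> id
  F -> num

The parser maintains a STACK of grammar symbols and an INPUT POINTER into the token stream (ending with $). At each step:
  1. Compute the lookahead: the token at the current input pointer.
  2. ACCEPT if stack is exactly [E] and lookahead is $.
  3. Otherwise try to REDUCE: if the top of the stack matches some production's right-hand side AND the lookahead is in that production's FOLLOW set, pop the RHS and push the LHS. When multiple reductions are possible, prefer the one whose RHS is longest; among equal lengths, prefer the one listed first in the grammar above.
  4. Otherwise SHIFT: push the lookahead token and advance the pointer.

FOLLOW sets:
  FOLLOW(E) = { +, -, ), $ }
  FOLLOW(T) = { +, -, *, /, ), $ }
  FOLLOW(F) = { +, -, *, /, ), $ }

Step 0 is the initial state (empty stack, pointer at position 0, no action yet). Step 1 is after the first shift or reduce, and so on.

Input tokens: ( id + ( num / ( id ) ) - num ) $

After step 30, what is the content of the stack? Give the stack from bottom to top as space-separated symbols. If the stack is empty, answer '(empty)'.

Answer: ( E )

Derivation:
Step 1: shift (. Stack=[(] ptr=1 lookahead=id remaining=[id + ( num / ( id ) ) - num ) $]
Step 2: shift id. Stack=[( id] ptr=2 lookahead=+ remaining=[+ ( num / ( id ) ) - num ) $]
Step 3: reduce F->id. Stack=[( F] ptr=2 lookahead=+ remaining=[+ ( num / ( id ) ) - num ) $]
Step 4: reduce T->F. Stack=[( T] ptr=2 lookahead=+ remaining=[+ ( num / ( id ) ) - num ) $]
Step 5: reduce E->T. Stack=[( E] ptr=2 lookahead=+ remaining=[+ ( num / ( id ) ) - num ) $]
Step 6: shift +. Stack=[( E +] ptr=3 lookahead=( remaining=[( num / ( id ) ) - num ) $]
Step 7: shift (. Stack=[( E + (] ptr=4 lookahead=num remaining=[num / ( id ) ) - num ) $]
Step 8: shift num. Stack=[( E + ( num] ptr=5 lookahead=/ remaining=[/ ( id ) ) - num ) $]
Step 9: reduce F->num. Stack=[( E + ( F] ptr=5 lookahead=/ remaining=[/ ( id ) ) - num ) $]
Step 10: reduce T->F. Stack=[( E + ( T] ptr=5 lookahead=/ remaining=[/ ( id ) ) - num ) $]
Step 11: shift /. Stack=[( E + ( T /] ptr=6 lookahead=( remaining=[( id ) ) - num ) $]
Step 12: shift (. Stack=[( E + ( T / (] ptr=7 lookahead=id remaining=[id ) ) - num ) $]
Step 13: shift id. Stack=[( E + ( T / ( id] ptr=8 lookahead=) remaining=[) ) - num ) $]
Step 14: reduce F->id. Stack=[( E + ( T / ( F] ptr=8 lookahead=) remaining=[) ) - num ) $]
Step 15: reduce T->F. Stack=[( E + ( T / ( T] ptr=8 lookahead=) remaining=[) ) - num ) $]
Step 16: reduce E->T. Stack=[( E + ( T / ( E] ptr=8 lookahead=) remaining=[) ) - num ) $]
Step 17: shift ). Stack=[( E + ( T / ( E )] ptr=9 lookahead=) remaining=[) - num ) $]
Step 18: reduce F->( E ). Stack=[( E + ( T / F] ptr=9 lookahead=) remaining=[) - num ) $]
Step 19: reduce T->T / F. Stack=[( E + ( T] ptr=9 lookahead=) remaining=[) - num ) $]
Step 20: reduce E->T. Stack=[( E + ( E] ptr=9 lookahead=) remaining=[) - num ) $]
Step 21: shift ). Stack=[( E + ( E )] ptr=10 lookahead=- remaining=[- num ) $]
Step 22: reduce F->( E ). Stack=[( E + F] ptr=10 lookahead=- remaining=[- num ) $]
Step 23: reduce T->F. Stack=[( E + T] ptr=10 lookahead=- remaining=[- num ) $]
Step 24: reduce E->E + T. Stack=[( E] ptr=10 lookahead=- remaining=[- num ) $]
Step 25: shift -. Stack=[( E -] ptr=11 lookahead=num remaining=[num ) $]
Step 26: shift num. Stack=[( E - num] ptr=12 lookahead=) remaining=[) $]
Step 27: reduce F->num. Stack=[( E - F] ptr=12 lookahead=) remaining=[) $]
Step 28: reduce T->F. Stack=[( E - T] ptr=12 lookahead=) remaining=[) $]
Step 29: reduce E->E - T. Stack=[( E] ptr=12 lookahead=) remaining=[) $]
Step 30: shift ). Stack=[( E )] ptr=13 lookahead=$ remaining=[$]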